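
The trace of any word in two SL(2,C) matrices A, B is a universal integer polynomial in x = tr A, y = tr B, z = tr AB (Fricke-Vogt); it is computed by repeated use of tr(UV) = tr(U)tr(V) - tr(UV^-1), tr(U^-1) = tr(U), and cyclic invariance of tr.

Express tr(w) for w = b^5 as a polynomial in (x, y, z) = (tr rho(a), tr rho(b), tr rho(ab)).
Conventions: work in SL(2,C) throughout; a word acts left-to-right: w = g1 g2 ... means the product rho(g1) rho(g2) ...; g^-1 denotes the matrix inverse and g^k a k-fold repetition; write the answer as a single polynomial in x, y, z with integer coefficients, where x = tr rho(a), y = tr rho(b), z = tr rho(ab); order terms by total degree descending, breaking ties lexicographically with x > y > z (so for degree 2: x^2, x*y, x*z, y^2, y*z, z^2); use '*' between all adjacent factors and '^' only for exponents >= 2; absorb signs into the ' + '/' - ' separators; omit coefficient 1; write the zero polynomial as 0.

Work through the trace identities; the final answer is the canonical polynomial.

tr(b^2) = tr(b) tr(b) - tr(1)   [square of b] = y^2 - 2
tr(b^3) = tr(b) tr(b^2) - tr(b)   [square of b] = y^3 - 3*y
tr(b^4) = tr(b) tr(b^3) - tr(b^2)   [square of b] = y^4 - 4*y^2 + 2
tr(b^5) = tr(b) tr(b^4) - tr(b^3)   [square of b] = y^5 - 5*y^3 + 5*y

y^5 - 5*y^3 + 5*y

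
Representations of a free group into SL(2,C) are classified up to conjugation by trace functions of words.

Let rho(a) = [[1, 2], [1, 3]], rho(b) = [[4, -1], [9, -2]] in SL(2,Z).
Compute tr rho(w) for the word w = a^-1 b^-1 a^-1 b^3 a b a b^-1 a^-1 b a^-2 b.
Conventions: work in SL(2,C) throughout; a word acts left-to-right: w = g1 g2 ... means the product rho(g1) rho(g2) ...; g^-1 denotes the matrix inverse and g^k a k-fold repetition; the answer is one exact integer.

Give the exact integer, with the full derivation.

17631754

rho(a^-1) = [[3, -2], [-1, 1]]
... * rho(b^-1) = [[-2, 1], [-9, 4]]  ->  [[12, -5], [-7, 3]]
... * rho(a^-1) = [[3, -2], [-1, 1]]  ->  [[41, -29], [-24, 17]]
... * rho(b) = [[4, -1], [9, -2]]  ->  [[-97, 17], [57, -10]]
... * rho(b) = [[4, -1], [9, -2]]  ->  [[-235, 63], [138, -37]]
... * rho(b) = [[4, -1], [9, -2]]  ->  [[-373, 109], [219, -64]]
... * rho(a) = [[1, 2], [1, 3]]  ->  [[-264, -419], [155, 246]]
... * rho(b) = [[4, -1], [9, -2]]  ->  [[-4827, 1102], [2834, -647]]
... * rho(a) = [[1, 2], [1, 3]]  ->  [[-3725, -6348], [2187, 3727]]
... * rho(b^-1) = [[-2, 1], [-9, 4]]  ->  [[64582, -29117], [-37917, 17095]]
... * rho(a^-1) = [[3, -2], [-1, 1]]  ->  [[222863, -158281], [-130846, 92929]]
... * rho(b) = [[4, -1], [9, -2]]  ->  [[-533077, 93699], [312977, -55012]]
... * rho(a^-1) = [[3, -2], [-1, 1]]  ->  [[-1692930, 1159853], [993943, -680966]]
... * rho(a^-1) = [[3, -2], [-1, 1]]  ->  [[-6238643, 4545713], [3662795, -2668852]]
... * rho(b) = [[4, -1], [9, -2]]  ->  [[15956845, -2852783], [-9368488, 1674909]]
tr = 15956845 + 1674909 = 17631754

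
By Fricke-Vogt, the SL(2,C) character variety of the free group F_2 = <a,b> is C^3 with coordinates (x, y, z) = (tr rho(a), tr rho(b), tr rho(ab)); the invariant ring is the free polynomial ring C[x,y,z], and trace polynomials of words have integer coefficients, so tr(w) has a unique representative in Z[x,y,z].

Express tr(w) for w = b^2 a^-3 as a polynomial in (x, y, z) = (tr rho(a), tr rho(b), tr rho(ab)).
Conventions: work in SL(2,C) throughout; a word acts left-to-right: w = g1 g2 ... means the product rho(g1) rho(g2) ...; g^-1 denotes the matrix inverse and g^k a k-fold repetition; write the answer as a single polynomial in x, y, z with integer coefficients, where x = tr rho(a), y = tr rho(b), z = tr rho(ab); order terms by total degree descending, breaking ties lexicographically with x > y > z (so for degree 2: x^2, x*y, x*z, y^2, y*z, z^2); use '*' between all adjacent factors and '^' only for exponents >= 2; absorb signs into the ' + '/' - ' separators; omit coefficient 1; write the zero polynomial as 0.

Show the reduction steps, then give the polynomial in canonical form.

x^3*y^2 - x^2*y*z - x^3 - 2*x*y^2 + y*z + 3*x

tr(b^2) = tr(b)*tr(b) - tr(1) = y^2 - 2
tr(b^2 a) = tr(b)*tr(a b) - tr(a) = y*z - x
so tr(a^-1 b^2) = tr(b^2)*tr(a) - tr(b^2 a) = x*y^2 - y*z - x
tr(a^-1 b^2 a^-1) = tr(a^-1 b^2)*tr(a) - tr(a^-1 b^2 a) = x^2*y^2 - x*y*z - x^2 - y^2 + 2
reduce: tr(b^2 a^-3) = tr(a^-1 b^2 a^-1)*tr(a) - tr(a^-1 b^2) = x^3*y^2 - x^2*y*z - x^3 - 2*x*y^2 + y*z + 3*x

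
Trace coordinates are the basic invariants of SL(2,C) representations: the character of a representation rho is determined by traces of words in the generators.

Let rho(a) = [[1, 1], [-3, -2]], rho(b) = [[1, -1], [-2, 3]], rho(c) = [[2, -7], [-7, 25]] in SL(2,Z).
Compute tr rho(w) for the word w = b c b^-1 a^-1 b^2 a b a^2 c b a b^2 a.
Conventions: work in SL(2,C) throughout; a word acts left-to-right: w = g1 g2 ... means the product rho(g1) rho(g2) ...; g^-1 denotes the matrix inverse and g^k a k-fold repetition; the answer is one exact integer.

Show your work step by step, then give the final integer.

rho(b) = [[1, -1], [-2, 3]]
... * rho(c) = [[2, -7], [-7, 25]]  ->  [[9, -32], [-25, 89]]
... * rho(b^-1) = [[3, 1], [2, 1]]  ->  [[-37, -23], [103, 64]]
... * rho(a^-1) = [[-2, -1], [3, 1]]  ->  [[5, 14], [-14, -39]]
... * rho(b) = [[1, -1], [-2, 3]]  ->  [[-23, 37], [64, -103]]
... * rho(b) = [[1, -1], [-2, 3]]  ->  [[-97, 134], [270, -373]]
... * rho(a) = [[1, 1], [-3, -2]]  ->  [[-499, -365], [1389, 1016]]
... * rho(b) = [[1, -1], [-2, 3]]  ->  [[231, -596], [-643, 1659]]
... * rho(a) = [[1, 1], [-3, -2]]  ->  [[2019, 1423], [-5620, -3961]]
... * rho(a) = [[1, 1], [-3, -2]]  ->  [[-2250, -827], [6263, 2302]]
... * rho(c) = [[2, -7], [-7, 25]]  ->  [[1289, -4925], [-3588, 13709]]
... * rho(b) = [[1, -1], [-2, 3]]  ->  [[11139, -16064], [-31006, 44715]]
... * rho(a) = [[1, 1], [-3, -2]]  ->  [[59331, 43267], [-165151, -120436]]
... * rho(b) = [[1, -1], [-2, 3]]  ->  [[-27203, 70470], [75721, -196157]]
... * rho(b) = [[1, -1], [-2, 3]]  ->  [[-168143, 238613], [468035, -664192]]
... * rho(a) = [[1, 1], [-3, -2]]  ->  [[-883982, -645369], [2460611, 1796419]]
tr = -883982 + 1796419 = 912437

912437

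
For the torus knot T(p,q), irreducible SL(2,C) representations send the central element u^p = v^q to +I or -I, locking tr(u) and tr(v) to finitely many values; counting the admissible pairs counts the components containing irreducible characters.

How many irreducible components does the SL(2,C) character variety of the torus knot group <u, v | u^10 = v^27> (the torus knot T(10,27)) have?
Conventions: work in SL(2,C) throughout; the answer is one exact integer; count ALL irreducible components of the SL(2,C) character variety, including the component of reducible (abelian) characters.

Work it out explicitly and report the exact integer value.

118

For T(10,27): irreducibility forces the central element u^10 = v^27 to one of +I, -I.
This locks tr(u) to 2*cos(pi*alpha/10), alpha in 1..9, and tr(v) to 2*cos(pi*beta/27), beta in 1..26, on each component of irreducible characters.
Consistency of u^10 = (-1)^alpha I with v^27 = (-1)^beta I forces alpha = beta (mod 2).
Counting: 5 odd alphas x 13 odd betas + 4 even alphas x 13 even betas = 65 + 52 = 117.
That is 117 components of irreducible characters, and with the reducible (abelian) component the total is 118.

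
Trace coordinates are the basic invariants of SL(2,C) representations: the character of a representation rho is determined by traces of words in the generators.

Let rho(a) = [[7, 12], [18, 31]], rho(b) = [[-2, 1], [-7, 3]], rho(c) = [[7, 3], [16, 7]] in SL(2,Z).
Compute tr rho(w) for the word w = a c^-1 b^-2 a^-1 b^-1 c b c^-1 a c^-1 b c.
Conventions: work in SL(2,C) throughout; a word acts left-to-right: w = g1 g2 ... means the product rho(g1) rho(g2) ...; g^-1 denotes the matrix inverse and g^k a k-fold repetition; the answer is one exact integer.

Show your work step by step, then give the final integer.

rho(a) = [[7, 12], [18, 31]]
... * rho(c^-1) = [[7, -3], [-16, 7]]  ->  [[-143, 63], [-370, 163]]
... * rho(b^-1) = [[3, -1], [7, -2]]  ->  [[12, 17], [31, 44]]
... * rho(b^-1) = [[3, -1], [7, -2]]  ->  [[155, -46], [401, -119]]
... * rho(a^-1) = [[31, -12], [-18, 7]]  ->  [[5633, -2182], [14573, -5645]]
... * rho(b^-1) = [[3, -1], [7, -2]]  ->  [[1625, -1269], [4204, -3283]]
... * rho(c) = [[7, 3], [16, 7]]  ->  [[-8929, -4008], [-23100, -10369]]
... * rho(b) = [[-2, 1], [-7, 3]]  ->  [[45914, -20953], [118783, -54207]]
... * rho(c^-1) = [[7, -3], [-16, 7]]  ->  [[656646, -284413], [1698793, -735798]]
... * rho(a) = [[7, 12], [18, 31]]  ->  [[-522912, -937051], [-1352813, -2424222]]
... * rho(c^-1) = [[7, -3], [-16, 7]]  ->  [[11332432, -4990621], [29317861, -12911115]]
... * rho(b) = [[-2, 1], [-7, 3]]  ->  [[12269483, -3639431], [31742083, -9415484]]
... * rho(c) = [[7, 3], [16, 7]]  ->  [[27655485, 11332432], [71546837, 29317861]]
tr = 27655485 + 29317861 = 56973346

56973346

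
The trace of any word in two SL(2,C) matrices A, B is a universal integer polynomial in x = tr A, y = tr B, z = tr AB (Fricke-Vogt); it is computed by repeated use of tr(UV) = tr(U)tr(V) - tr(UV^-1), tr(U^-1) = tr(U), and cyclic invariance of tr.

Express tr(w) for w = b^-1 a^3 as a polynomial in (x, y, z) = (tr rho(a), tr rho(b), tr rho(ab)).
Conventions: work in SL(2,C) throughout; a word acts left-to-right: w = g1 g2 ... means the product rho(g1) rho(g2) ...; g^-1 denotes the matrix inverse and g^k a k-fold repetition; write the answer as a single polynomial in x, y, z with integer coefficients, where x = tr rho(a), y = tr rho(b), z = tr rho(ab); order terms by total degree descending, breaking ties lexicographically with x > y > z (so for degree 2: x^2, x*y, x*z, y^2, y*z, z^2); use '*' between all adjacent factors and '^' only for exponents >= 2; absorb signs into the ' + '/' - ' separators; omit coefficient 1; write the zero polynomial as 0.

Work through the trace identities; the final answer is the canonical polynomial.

x^3*y - x^2*z - 2*x*y + z

tr(a^2) = tr(a) tr(a) - tr(1)   [square of a] = x^2 - 2
tr(a^3) = tr(a) tr(a^2) - tr(a)   [square of a] = x^3 - 3*x
tr(b a^2) = tr(a) tr(b a) - tr(b)   [square of a] = x*z - y
tr(a^3 b) = tr(a) tr(b a^2) - tr(b a)   [square of a] = x^2*z - x*y - z
tr(b^-1 a^3) = tr(a^3) tr(b) - tr(a^3 b)   [inverse elimination on b] = x^3*y - x^2*z - 2*x*y + z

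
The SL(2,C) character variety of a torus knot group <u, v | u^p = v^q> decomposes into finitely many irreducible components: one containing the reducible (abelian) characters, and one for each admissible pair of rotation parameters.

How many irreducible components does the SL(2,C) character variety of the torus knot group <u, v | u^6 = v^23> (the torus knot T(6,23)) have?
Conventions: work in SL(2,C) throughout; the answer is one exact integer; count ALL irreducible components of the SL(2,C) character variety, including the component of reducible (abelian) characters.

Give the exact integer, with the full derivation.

56

Gamma = < u, v | u^6 = v^23 > (torus knot T(6,23)); the central element u^6 = v^23 acts as +I or -I in any irreducible SL(2,C) representation.
This locks tr(u) to 2*cos(pi*alpha/6), alpha in 1..5, and tr(v) to 2*cos(pi*beta/23), beta in 1..22, on each component of irreducible characters.
The two central values (-1)^alpha I and (-1)^beta I must be the same matrix, so alpha and beta share a parity.
Counting: 3 odd alphas x 11 odd betas + 2 even alphas x 11 even betas = 33 + 22 = 55.
Total: 55 irreducible-character components + 1 reducible (abelian) component = 56.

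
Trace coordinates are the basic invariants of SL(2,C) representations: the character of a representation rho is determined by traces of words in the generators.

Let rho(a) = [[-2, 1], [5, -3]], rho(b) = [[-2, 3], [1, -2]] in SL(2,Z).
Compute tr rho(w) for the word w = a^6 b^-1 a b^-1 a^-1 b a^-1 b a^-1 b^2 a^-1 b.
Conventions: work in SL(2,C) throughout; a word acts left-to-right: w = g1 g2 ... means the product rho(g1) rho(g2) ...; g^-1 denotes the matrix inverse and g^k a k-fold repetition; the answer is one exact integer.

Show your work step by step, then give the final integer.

rho(a) = [[-2, 1], [5, -3]]
... * rho(a) = [[-2, 1], [5, -3]]  ->  [[9, -5], [-25, 14]]
... * rho(a) = [[-2, 1], [5, -3]]  ->  [[-43, 24], [120, -67]]
... * rho(a) = [[-2, 1], [5, -3]]  ->  [[206, -115], [-575, 321]]
... * rho(a) = [[-2, 1], [5, -3]]  ->  [[-987, 551], [2755, -1538]]
... * rho(a) = [[-2, 1], [5, -3]]  ->  [[4729, -2640], [-13200, 7369]]
... * rho(b^-1) = [[-2, -3], [-1, -2]]  ->  [[-6818, -8907], [19031, 24862]]
... * rho(a) = [[-2, 1], [5, -3]]  ->  [[-30899, 19903], [86248, -55555]]
... * rho(b^-1) = [[-2, -3], [-1, -2]]  ->  [[41895, 52891], [-116941, -147634]]
... * rho(a^-1) = [[-3, -1], [-5, -2]]  ->  [[-390140, -147677], [1088993, 412209]]
... * rho(b) = [[-2, 3], [1, -2]]  ->  [[632603, -875066], [-1765777, 2442561]]
... * rho(a^-1) = [[-3, -1], [-5, -2]]  ->  [[2477521, 1117529], [-6915474, -3119345]]
... * rho(b) = [[-2, 3], [1, -2]]  ->  [[-3837513, 5197505], [10711603, -14507732]]
... * rho(a^-1) = [[-3, -1], [-5, -2]]  ->  [[-14474986, -6557497], [40403851, 18303861]]
... * rho(b) = [[-2, 3], [1, -2]]  ->  [[22392475, -30309964], [-62503841, 84603831]]
... * rho(b) = [[-2, 3], [1, -2]]  ->  [[-75094914, 127797353], [209611513, -356719185]]
... * rho(a^-1) = [[-3, -1], [-5, -2]]  ->  [[-413702023, -180499792], [1154761386, 503826857]]
... * rho(b) = [[-2, 3], [1, -2]]  ->  [[646904254, -880106485], [-1805695915, 2456630444]]
tr = 646904254 + 2456630444 = 3103534698

3103534698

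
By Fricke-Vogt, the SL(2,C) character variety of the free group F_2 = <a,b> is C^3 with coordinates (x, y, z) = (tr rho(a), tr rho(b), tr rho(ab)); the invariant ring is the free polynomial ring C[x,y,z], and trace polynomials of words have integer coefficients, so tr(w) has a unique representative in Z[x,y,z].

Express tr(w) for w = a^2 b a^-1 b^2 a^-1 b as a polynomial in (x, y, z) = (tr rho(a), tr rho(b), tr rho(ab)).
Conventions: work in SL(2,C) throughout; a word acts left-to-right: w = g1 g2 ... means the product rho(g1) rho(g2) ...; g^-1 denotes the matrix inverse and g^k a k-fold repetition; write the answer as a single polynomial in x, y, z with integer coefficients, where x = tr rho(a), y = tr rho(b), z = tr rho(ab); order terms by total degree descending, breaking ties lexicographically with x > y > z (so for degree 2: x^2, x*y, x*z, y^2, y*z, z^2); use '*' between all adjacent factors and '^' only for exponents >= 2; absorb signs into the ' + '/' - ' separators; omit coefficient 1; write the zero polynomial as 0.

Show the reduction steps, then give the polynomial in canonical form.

apply: tr(b a b) = tr(b) tr(a b) - tr(a)   [square of b] = y*z - x
tr(b^3 a) = tr(b) tr(b a b) - tr(b a)   [square of b] = y^2*z - x*y - z
use: tr(b^2) = tr(b) tr(b) - tr(1)   [square of b] = y^2 - 2
apply: tr(b^3) = tr(b) tr(b^2) - tr(b)   [square of b] = y^3 - 3*y
use: tr(b^2 a^2 b) = tr(a) tr(b^3 a) - tr(b^3)   [square of a] = x*y^2*z - x^2*y - y^3 - x*z + 3*y
tr(b^2 a^2) = tr(a) tr(b^2 a) - tr(b^2)   [square of a] = x*y*z - x^2 - y^2 + 2
tr(b a^2 b^3) = tr(b) tr(b^2 a^2 b) - tr(b^2 a^2)   [square of b] = x*y^3*z - x^2*y^2 - y^4 - 2*x*y*z + x^2 + 4*y^2 - 2
use: tr(a b a b) = tr(a b) tr(a b) - tr(1)   [split at a repeated a] = z^2 - 2
tr(a b a) = tr(a) tr(b a) - tr(b)   [square of a] = x*z - y
tr(a b a b^2) = tr(b) tr(a b a b) - tr(a b a)   [square of b] = y*z^2 - x*z - y
tr(b^3 a b a) = tr(b) tr(a b a b^2) - tr(a b a b)   [square of b] = y^2*z^2 - x*y*z - y^2 - z^2 + 2
tr(b^3 a b) = tr(b) tr(b^2 a b) - tr(b^2 a)   [square of b] = y^3*z - x*y^2 - 2*y*z + x
tr(b a^2 b^3 a) = tr(a) tr(b^3 a b a) - tr(b^3 a b)   [square of a] = x*y^2*z^2 - x^2*y*z - y^3*z - x*z^2 + 2*y*z + x
use: tr(b^2 a^-1 b a^2 b) = tr(b a^2 b^3) tr(a) - tr(b a^2 b^3 a)   [inverse elimination on a] = x^2*y^3*z - x^3*y^2 - x*y^4 - x*y^2*z^2 - x^2*y*z + y^3*z + x^3 + 4*x*y^2 + x*z^2 - 2*y*z - 3*x
tr(b a^2 b a b^2) = tr(a) tr(b a b^3 a) - tr(b a b^3)   [square of a] = x*y^2*z^2 - x^2*y*z - y^3*z - x*z^2 + 2*y*z + x
tr(a b a b a b) = tr(b a) tr(b a b a) - tr(b^-1 a^-1)   [split at a repeated b] = z^3 - 3*z
apply: tr(a b a b a) = tr(a) tr(b a b a) - tr(b a b)   [square of a] = x*z^2 - y*z - x
tr(b a b^2 a b a) = tr(b) tr(a b a b a b) - tr(a b a b a)   [square of b] = y*z^3 - x*z^2 - 2*y*z + x
use: tr(b a b^2 a b) = tr(b) tr(a b^2 a b) - tr(a b^2 a)   [square of b] = y^2*z^2 - 2*x*y*z + x^2 - 2
tr(b a^2 b a b^2 a) = tr(a) tr(b a b^2 a b a) - tr(b a b^2 a b)   [square of a] = x*y*z^3 - x^2*z^2 - y^2*z^2 + 2
tr(b^2 a^-1 b a^2 b a) = tr(b a^2 b a b^2) tr(a) - tr(b a^2 b a b^2 a)   [inverse elimination on a] = x^2*y^2*z^2 - x^3*y*z - x*y^3*z - x*y*z^3 + y^2*z^2 + 2*x*y*z + x^2 - 2
tr(a^2 b a^-1 b^2 a^-1 b) = tr(b^2 a^-1 b a^2 b) tr(a) - tr(b^2 a^-1 b a^2 b a)   [inverse elimination on a] = x^3*y^3*z - x^4*y^2 - x^2*y^4 - 2*x^2*y^2*z^2 + 2*x*y^3*z + x*y*z^3 + x^4 + 4*x^2*y^2 + x^2*z^2 - y^2*z^2 - 4*x*y*z - 4*x^2 + 2

x^3*y^3*z - x^4*y^2 - x^2*y^4 - 2*x^2*y^2*z^2 + 2*x*y^3*z + x*y*z^3 + x^4 + 4*x^2*y^2 + x^2*z^2 - y^2*z^2 - 4*x*y*z - 4*x^2 + 2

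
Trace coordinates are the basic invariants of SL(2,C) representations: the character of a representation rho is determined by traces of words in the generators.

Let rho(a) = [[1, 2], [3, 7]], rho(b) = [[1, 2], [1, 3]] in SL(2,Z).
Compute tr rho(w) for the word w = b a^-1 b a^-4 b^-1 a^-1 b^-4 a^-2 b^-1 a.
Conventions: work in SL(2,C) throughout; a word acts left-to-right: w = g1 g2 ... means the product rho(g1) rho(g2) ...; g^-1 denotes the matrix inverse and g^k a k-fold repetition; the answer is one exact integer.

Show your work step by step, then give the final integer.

6116021944

rho(b) = [[1, 2], [1, 3]]
... * rho(a^-1) = [[7, -2], [-3, 1]]  ->  [[1, 0], [-2, 1]]
... * rho(b) = [[1, 2], [1, 3]]  ->  [[1, 2], [-1, -1]]
... * rho(a^-1) = [[7, -2], [-3, 1]]  ->  [[1, 0], [-4, 1]]
... * rho(a^-1) = [[7, -2], [-3, 1]]  ->  [[7, -2], [-31, 9]]
... * rho(a^-1) = [[7, -2], [-3, 1]]  ->  [[55, -16], [-244, 71]]
... * rho(a^-1) = [[7, -2], [-3, 1]]  ->  [[433, -126], [-1921, 559]]
... * rho(b^-1) = [[3, -2], [-1, 1]]  ->  [[1425, -992], [-6322, 4401]]
... * rho(a^-1) = [[7, -2], [-3, 1]]  ->  [[12951, -3842], [-57457, 17045]]
... * rho(b^-1) = [[3, -2], [-1, 1]]  ->  [[42695, -29744], [-189416, 131959]]
... * rho(b^-1) = [[3, -2], [-1, 1]]  ->  [[157829, -115134], [-700207, 510791]]
... * rho(b^-1) = [[3, -2], [-1, 1]]  ->  [[588621, -430792], [-2611412, 1911205]]
... * rho(b^-1) = [[3, -2], [-1, 1]]  ->  [[2196655, -1608034], [-9745441, 7134029]]
... * rho(a^-1) = [[7, -2], [-3, 1]]  ->  [[20200687, -6001344], [-89620174, 26624911]]
... * rho(a^-1) = [[7, -2], [-3, 1]]  ->  [[159408841, -46402718], [-707215951, 205865259]]
... * rho(b^-1) = [[3, -2], [-1, 1]]  ->  [[524629241, -365220400], [-2327513112, 1620297161]]
... * rho(a) = [[1, 2], [3, 7]]  ->  [[-571031959, -1507284318], [2533378371, 6687053903]]
tr = -571031959 + 6687053903 = 6116021944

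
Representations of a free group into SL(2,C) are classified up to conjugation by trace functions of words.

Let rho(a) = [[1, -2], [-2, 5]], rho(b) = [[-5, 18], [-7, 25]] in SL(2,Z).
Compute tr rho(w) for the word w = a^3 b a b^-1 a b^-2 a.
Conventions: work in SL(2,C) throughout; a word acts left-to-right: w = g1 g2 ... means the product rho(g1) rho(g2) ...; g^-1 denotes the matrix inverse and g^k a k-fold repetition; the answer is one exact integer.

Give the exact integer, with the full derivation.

155230802

rho(a) = [[1, -2], [-2, 5]]
... * rho(a) = [[1, -2], [-2, 5]]  ->  [[5, -12], [-12, 29]]
... * rho(a) = [[1, -2], [-2, 5]]  ->  [[29, -70], [-70, 169]]
... * rho(b) = [[-5, 18], [-7, 25]]  ->  [[345, -1228], [-833, 2965]]
... * rho(a) = [[1, -2], [-2, 5]]  ->  [[2801, -6830], [-6763, 16491]]
... * rho(b^-1) = [[25, -18], [7, -5]]  ->  [[22215, -16268], [-53638, 39279]]
... * rho(a) = [[1, -2], [-2, 5]]  ->  [[54751, -125770], [-132196, 303671]]
... * rho(b^-1) = [[25, -18], [7, -5]]  ->  [[488385, -356668], [-1179203, 861173]]
... * rho(b^-1) = [[25, -18], [7, -5]]  ->  [[9712949, -7007590], [-23451864, 16919789]]
... * rho(a) = [[1, -2], [-2, 5]]  ->  [[23728129, -54463848], [-57291442, 131502673]]
tr = 23728129 + 131502673 = 155230802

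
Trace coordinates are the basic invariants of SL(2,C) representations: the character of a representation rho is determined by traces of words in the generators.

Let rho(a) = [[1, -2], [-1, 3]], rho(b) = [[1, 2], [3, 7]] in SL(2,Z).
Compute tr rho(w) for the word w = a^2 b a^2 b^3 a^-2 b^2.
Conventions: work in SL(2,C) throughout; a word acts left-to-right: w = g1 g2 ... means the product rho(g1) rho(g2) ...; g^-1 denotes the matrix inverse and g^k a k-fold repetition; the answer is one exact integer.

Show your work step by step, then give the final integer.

rho(a) = [[1, -2], [-1, 3]]
... * rho(a) = [[1, -2], [-1, 3]]  ->  [[3, -8], [-4, 11]]
... * rho(b) = [[1, 2], [3, 7]]  ->  [[-21, -50], [29, 69]]
... * rho(a) = [[1, -2], [-1, 3]]  ->  [[29, -108], [-40, 149]]
... * rho(a) = [[1, -2], [-1, 3]]  ->  [[137, -382], [-189, 527]]
... * rho(b) = [[1, 2], [3, 7]]  ->  [[-1009, -2400], [1392, 3311]]
... * rho(b) = [[1, 2], [3, 7]]  ->  [[-8209, -18818], [11325, 25961]]
... * rho(b) = [[1, 2], [3, 7]]  ->  [[-64663, -148144], [89208, 204377]]
... * rho(a^-1) = [[3, 2], [1, 1]]  ->  [[-342133, -277470], [472001, 382793]]
... * rho(a^-1) = [[3, 2], [1, 1]]  ->  [[-1303869, -961736], [1798796, 1326795]]
... * rho(b) = [[1, 2], [3, 7]]  ->  [[-4189077, -9339890], [5779181, 12885157]]
... * rho(b) = [[1, 2], [3, 7]]  ->  [[-32208747, -73757384], [44434652, 101754461]]
tr = -32208747 + 101754461 = 69545714

69545714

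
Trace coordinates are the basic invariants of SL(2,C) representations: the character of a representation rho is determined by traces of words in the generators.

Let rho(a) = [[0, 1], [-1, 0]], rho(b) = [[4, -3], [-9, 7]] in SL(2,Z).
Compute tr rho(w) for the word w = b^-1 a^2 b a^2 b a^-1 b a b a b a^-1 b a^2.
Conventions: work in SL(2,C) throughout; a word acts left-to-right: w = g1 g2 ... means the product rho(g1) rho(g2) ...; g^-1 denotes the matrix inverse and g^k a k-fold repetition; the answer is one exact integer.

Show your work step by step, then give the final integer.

-13079

rho(b^-1) = [[7, 3], [9, 4]]
... * rho(a) = [[0, 1], [-1, 0]]  ->  [[-3, 7], [-4, 9]]
... * rho(a) = [[0, 1], [-1, 0]]  ->  [[-7, -3], [-9, -4]]
... * rho(b) = [[4, -3], [-9, 7]]  ->  [[-1, 0], [0, -1]]
... * rho(a) = [[0, 1], [-1, 0]]  ->  [[0, -1], [1, 0]]
... * rho(a) = [[0, 1], [-1, 0]]  ->  [[1, 0], [0, 1]]
... * rho(b) = [[4, -3], [-9, 7]]  ->  [[4, -3], [-9, 7]]
... * rho(a^-1) = [[0, -1], [1, 0]]  ->  [[-3, -4], [7, 9]]
... * rho(b) = [[4, -3], [-9, 7]]  ->  [[24, -19], [-53, 42]]
... * rho(a) = [[0, 1], [-1, 0]]  ->  [[19, 24], [-42, -53]]
... * rho(b) = [[4, -3], [-9, 7]]  ->  [[-140, 111], [309, -245]]
... * rho(a) = [[0, 1], [-1, 0]]  ->  [[-111, -140], [245, 309]]
... * rho(b) = [[4, -3], [-9, 7]]  ->  [[816, -647], [-1801, 1428]]
... * rho(a^-1) = [[0, -1], [1, 0]]  ->  [[-647, -816], [1428, 1801]]
... * rho(b) = [[4, -3], [-9, 7]]  ->  [[4756, -3771], [-10497, 8323]]
... * rho(a) = [[0, 1], [-1, 0]]  ->  [[3771, 4756], [-8323, -10497]]
... * rho(a) = [[0, 1], [-1, 0]]  ->  [[-4756, 3771], [10497, -8323]]
tr = -4756 + -8323 = -13079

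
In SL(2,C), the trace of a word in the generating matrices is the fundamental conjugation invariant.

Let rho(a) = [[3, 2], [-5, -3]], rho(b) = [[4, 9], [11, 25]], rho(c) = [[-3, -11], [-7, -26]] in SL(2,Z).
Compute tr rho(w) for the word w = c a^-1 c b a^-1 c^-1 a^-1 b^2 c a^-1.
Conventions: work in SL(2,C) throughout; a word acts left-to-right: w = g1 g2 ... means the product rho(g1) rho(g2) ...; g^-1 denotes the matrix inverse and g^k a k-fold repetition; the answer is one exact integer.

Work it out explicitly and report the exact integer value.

-3062486509999

rho(c) = [[-3, -11], [-7, -26]]
... * rho(a^-1) = [[-3, -2], [5, 3]]  ->  [[-46, -27], [-109, -64]]
... * rho(c) = [[-3, -11], [-7, -26]]  ->  [[327, 1208], [775, 2863]]
... * rho(b) = [[4, 9], [11, 25]]  ->  [[14596, 33143], [34593, 78550]]
... * rho(a^-1) = [[-3, -2], [5, 3]]  ->  [[121927, 70237], [288971, 166464]]
... * rho(c^-1) = [[-26, 11], [7, -3]]  ->  [[-2678443, 1130486], [-6347998, 2679289]]
... * rho(a^-1) = [[-3, -2], [5, 3]]  ->  [[13687759, 8748344], [32440439, 20733863]]
... * rho(b) = [[4, 9], [11, 25]]  ->  [[150982820, 341898431], [357834249, 810310526]]
... * rho(b) = [[4, 9], [11, 25]]  ->  [[4364814021, 9906306155], [10344752782, 23478271391]]
... * rho(c) = [[-3, -11], [-7, -26]]  ->  [[-82438585148, -305576914261], [-195382158083, -724227336768]]
... * rho(a^-1) = [[-3, -2], [5, 3]]  ->  [[-1280568815861, -751853572487], [-3034990209591, -1781917694138]]
tr = -1280568815861 + -1781917694138 = -3062486509999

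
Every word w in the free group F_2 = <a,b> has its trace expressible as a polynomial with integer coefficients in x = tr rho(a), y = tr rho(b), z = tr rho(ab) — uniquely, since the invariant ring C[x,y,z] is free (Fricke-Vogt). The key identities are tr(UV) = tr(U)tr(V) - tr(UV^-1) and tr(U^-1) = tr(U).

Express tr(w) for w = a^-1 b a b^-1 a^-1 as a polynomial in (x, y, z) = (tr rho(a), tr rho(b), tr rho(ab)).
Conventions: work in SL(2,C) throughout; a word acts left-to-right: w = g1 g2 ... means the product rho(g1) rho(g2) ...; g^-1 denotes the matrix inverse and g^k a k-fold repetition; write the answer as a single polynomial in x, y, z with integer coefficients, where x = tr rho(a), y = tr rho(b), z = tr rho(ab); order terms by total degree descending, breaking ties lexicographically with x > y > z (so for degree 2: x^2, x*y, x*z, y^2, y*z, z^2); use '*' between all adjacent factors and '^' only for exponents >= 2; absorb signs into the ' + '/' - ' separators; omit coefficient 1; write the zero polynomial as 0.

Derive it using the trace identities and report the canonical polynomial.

-x^2*y*z + x^3 + x*y^2 + x*z^2 - 3*x

trace(a^-1 b) = trace(b) * trace(a) - trace(b a)   [inverse elimination on a] = x*y - z
trace(b a b) = trace(b) * trace(a b) - trace(a)   [square of b] = y*z - x
trace(b a b a) = trace(b a) * trace(b a) - trace(1)   [split at a repeated b] = z^2 - 2
trace(b a b a^-1) = trace(b a b) * trace(a) - trace(b a b a)   [inverse elimination on a] = x*y*z - x^2 - z^2 + 2
reduce: trace(a^-2 b a b) = trace(b a b a^-1) * trace(a) - trace(b a b)   [inverse elimination on a] = x^2*y*z - x^3 - x*z^2 - y*z + 3*x
trace(a^-1 b a b^-1 a^-1) = trace(a^-2 b a) * trace(b) - trace(a^-2 b a b)   [inverse elimination on b] = -x^2*y*z + x^3 + x*y^2 + x*z^2 - 3*x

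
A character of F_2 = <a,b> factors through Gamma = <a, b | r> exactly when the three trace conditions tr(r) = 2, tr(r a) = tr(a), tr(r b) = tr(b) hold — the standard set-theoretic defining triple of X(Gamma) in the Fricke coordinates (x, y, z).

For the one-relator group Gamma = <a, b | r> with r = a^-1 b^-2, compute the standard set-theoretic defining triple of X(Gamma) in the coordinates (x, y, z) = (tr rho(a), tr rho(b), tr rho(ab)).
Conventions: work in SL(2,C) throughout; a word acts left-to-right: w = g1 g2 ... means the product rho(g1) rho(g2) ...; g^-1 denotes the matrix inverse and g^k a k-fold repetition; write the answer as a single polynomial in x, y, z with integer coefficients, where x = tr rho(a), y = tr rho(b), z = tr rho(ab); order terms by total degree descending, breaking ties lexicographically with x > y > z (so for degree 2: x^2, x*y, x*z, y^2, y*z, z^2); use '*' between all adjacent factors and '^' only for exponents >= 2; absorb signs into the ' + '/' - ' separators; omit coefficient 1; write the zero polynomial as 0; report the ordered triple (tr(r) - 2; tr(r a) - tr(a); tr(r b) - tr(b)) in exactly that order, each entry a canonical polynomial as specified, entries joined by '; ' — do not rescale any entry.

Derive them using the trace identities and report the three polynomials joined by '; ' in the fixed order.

y*z - x - 2; y^2 - x - 2; -y + z

tr(a^-1) = tr(a) = x
tr(a^-1 b) = tr(b)*tr(a) - tr(b a) = x*y - z
tr(b^-1 a^-1) = tr(a^-1)*tr(b) - tr(a^-1 b) = z
tr(a^-1 b^-2) = tr(b^-1 a^-1)*tr(b) - tr(b^-1 a^-1 b) = y*z - x
tr(b^-2) = tr(b^-1)*tr(b) - tr(1)  (eliminate b^-1) = y^2 - 2
assemble the triple (tr(r) - 2; tr(r a) - x; tr(r b) - y)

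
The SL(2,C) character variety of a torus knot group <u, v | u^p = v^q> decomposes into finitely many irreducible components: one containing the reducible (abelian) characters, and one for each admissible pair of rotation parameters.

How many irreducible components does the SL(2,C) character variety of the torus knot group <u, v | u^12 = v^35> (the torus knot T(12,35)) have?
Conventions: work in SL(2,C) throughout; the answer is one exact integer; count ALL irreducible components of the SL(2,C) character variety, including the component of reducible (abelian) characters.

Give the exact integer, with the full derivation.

188

For T(12,35): irreducibility forces the central element u^12 = v^35 to one of +I, -I.
So on each irreducible component the traces are pinned: tr(u) = 2*cos(pi*alpha/12) with 1 <= alpha <= 11, tr(v) = 2*cos(pi*beta/35) with 1 <= beta <= 34.
u^12 = (-1)^alpha I and v^35 = (-1)^beta I must agree, so alpha and beta have equal parity.
Enumerate parity-matched pairs: 6*17 odd-odd plus 5*17 even-even gives 187.
Total: 187 irreducible-character components + 1 reducible (abelian) component = 188.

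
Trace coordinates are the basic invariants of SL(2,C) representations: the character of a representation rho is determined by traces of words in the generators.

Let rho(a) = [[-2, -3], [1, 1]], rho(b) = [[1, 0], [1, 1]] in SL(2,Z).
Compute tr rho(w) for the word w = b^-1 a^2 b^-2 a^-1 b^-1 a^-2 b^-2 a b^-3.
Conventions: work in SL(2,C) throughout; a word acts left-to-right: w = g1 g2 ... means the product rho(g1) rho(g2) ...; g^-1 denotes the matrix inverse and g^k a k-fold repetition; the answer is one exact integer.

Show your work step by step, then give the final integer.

rho(b^-1) = [[1, 0], [-1, 1]]
... * rho(a) = [[-2, -3], [1, 1]]  ->  [[-2, -3], [3, 4]]
... * rho(a) = [[-2, -3], [1, 1]]  ->  [[1, 3], [-2, -5]]
... * rho(b^-1) = [[1, 0], [-1, 1]]  ->  [[-2, 3], [3, -5]]
... * rho(b^-1) = [[1, 0], [-1, 1]]  ->  [[-5, 3], [8, -5]]
... * rho(a^-1) = [[1, 3], [-1, -2]]  ->  [[-8, -21], [13, 34]]
... * rho(b^-1) = [[1, 0], [-1, 1]]  ->  [[13, -21], [-21, 34]]
... * rho(a^-1) = [[1, 3], [-1, -2]]  ->  [[34, 81], [-55, -131]]
... * rho(a^-1) = [[1, 3], [-1, -2]]  ->  [[-47, -60], [76, 97]]
... * rho(b^-1) = [[1, 0], [-1, 1]]  ->  [[13, -60], [-21, 97]]
... * rho(b^-1) = [[1, 0], [-1, 1]]  ->  [[73, -60], [-118, 97]]
... * rho(a) = [[-2, -3], [1, 1]]  ->  [[-206, -279], [333, 451]]
... * rho(b^-1) = [[1, 0], [-1, 1]]  ->  [[73, -279], [-118, 451]]
... * rho(b^-1) = [[1, 0], [-1, 1]]  ->  [[352, -279], [-569, 451]]
... * rho(b^-1) = [[1, 0], [-1, 1]]  ->  [[631, -279], [-1020, 451]]
tr = 631 + 451 = 1082

1082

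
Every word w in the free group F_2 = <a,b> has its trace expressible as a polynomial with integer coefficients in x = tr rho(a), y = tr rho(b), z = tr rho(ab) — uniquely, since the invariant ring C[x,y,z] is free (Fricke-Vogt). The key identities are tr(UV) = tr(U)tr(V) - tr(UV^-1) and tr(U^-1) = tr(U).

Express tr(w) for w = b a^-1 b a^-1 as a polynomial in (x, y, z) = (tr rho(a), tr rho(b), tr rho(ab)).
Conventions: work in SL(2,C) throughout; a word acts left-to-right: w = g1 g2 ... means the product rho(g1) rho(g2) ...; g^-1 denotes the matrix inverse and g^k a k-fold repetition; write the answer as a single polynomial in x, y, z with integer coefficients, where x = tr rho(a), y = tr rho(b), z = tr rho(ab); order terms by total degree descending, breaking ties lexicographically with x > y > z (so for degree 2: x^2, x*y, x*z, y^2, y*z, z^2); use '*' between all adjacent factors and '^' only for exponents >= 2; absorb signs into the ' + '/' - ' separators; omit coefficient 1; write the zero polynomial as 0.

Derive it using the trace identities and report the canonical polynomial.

x^2*y^2 - 2*x*y*z + z^2 - 2

tr(b^2) = tr(b) * tr(b) - tr(1) = y^2 - 2
so tr(b^2 a) = tr(b) * tr(a b) - tr(a) = y*z - x
tr(b a^-1 b) = tr(b^2) * tr(a) - tr(b^2 a) = x*y^2 - y*z - x
tr(b a b a) = tr(a b) * tr(a b) - tr(1)   [split at repeated a] = z^2 - 2
tr(b a^-1 b a) = tr(b a b) * tr(a) - tr(b a b a) = x*y*z - x^2 - z^2 + 2
so tr(b a^-1 b a^-1) = tr(b a^-1 b) * tr(a) - tr(b a^-1 b a) = x^2*y^2 - 2*x*y*z + z^2 - 2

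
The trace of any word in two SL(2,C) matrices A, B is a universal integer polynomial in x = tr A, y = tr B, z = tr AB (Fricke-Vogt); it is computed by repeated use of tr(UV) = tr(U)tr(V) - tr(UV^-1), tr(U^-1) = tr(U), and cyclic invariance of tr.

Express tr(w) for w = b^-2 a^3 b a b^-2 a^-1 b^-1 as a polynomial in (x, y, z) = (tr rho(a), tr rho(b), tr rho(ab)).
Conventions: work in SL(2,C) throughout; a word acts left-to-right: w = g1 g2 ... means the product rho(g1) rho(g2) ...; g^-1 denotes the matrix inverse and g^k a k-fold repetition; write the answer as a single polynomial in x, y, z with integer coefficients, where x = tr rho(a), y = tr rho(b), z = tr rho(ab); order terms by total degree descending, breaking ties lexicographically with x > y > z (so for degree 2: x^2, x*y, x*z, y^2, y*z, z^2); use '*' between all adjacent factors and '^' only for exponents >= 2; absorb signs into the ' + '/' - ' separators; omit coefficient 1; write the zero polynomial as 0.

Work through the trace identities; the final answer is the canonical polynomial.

next, tr(a b a) = tr(a) tr(b a) - tr(b) = x*z - y
tr(a^2 b a) = tr(a) tr(a b a) - tr(a b) = x^2*z - x*y - z
tr(a^3 b a) = tr(a) tr(a^2 b a) - tr(a^2 b) = x^3*z - x^2*y - 2*x*z + y
tr(b a b a) = tr(a b) tr(a b) - tr(1) = z^2 - 2
tr(b a b) = tr(b) tr(a b) - tr(a) = y*z - x
and tr(b a b a^2) = tr(a) tr(b a b a) - tr(b a b) = x*z^2 - y*z - x
tr(a^3 b a b) = tr(a) tr(b a b a^2) - tr(b a b a) = x^2*z^2 - x*y*z - x^2 - z^2 + 2
and tr(a^3 b a b^-1) = tr(a^3 b a) tr(b) - tr(a^3 b a b) = x^3*y*z - x^2*y^2 - x^2*z^2 - x*y*z + x^2 + y^2 + z^2 - 2
tr(b^-2 a^3 b a) = tr(a^3 b a b^-1) tr(b) - tr(a^3 b a) = x^3*y^2*z - x^2*y^3 - x^2*y*z^2 - x^3*z - x*y^2*z + 2*x^2*y + y^3 + y*z^2 + 2*x*z - 3*y
and tr(a^3 b a b^-3) = tr(b^-2 a^3 b a) tr(b) - tr(b^-2 a^3 b a b) = x^3*y^3*z - x^2*y^4 - x^2*y^2*z^2 - 2*x^3*y*z - x*y^3*z + 3*x^2*y^2 + x^2*z^2 + y^4 + y^2*z^2 + 3*x*y*z - x^2 - 4*y^2 - z^2 + 2
next, tr(b^-4 a^3 b a) = tr(a^3 b a b^-3) tr(b) - tr(a^3 b a b^-2) = x^3*y^4*z - x^2*y^5 - x^2*y^3*z^2 - 3*x^3*y^2*z - x*y^4*z + 4*x^2*y^3 + 2*x^2*y*z^2 + y^5 + y^3*z^2 + x^3*z + 4*x*y^2*z - 3*x^2*y - 5*y^3 - 2*y*z^2 - 2*x*z + 5*y
and tr(b^-3 a^3 b a b^-2) = tr(b^-4 a^3 b a) tr(b) - tr(b^-4 a^3 b a b) = x^3*y^5*z - x^2*y^6 - x^2*y^4*z^2 - 4*x^3*y^3*z - x*y^5*z + 5*x^2*y^4 + 3*x^2*y^2*z^2 + y^6 + y^4*z^2 + 3*x^3*y*z + 5*x*y^3*z - 6*x^2*y^2 - x^2*z^2 - 6*y^4 - 3*y^2*z^2 - 5*x*y*z + x^2 + 9*y^2 + z^2 - 2
tr(a^3 b a^2) = tr(a) tr(a^2 b a^2) - tr(a^2 b a) = x^4*z - x^3*y - 3*x^2*z + 2*x*y + z
and tr(a^2) = tr(a) tr(a) - tr(1) = x^2 - 2
tr(a^3) = tr(a) tr(a^2) - tr(a) = x^3 - 3*x
tr(b a^3 b) = tr(b) tr(a^3 b) - tr(a^3) = x^2*y*z - x^3 - x*y^2 - y*z + 3*x
next, tr(a^3 b a^2 b) = tr(a) tr(b a^3 b a) - tr(b a^3 b) = x^3*z^2 - 2*x^2*y*z + x*y^2 - x*z^2 + y*z - x
tr(b^-1 a^3 b a^2) = tr(a^3 b a^2) tr(b) - tr(a^3 b a^2 b) = x^4*y*z - x^3*y^2 - x^3*z^2 - x^2*y*z + x*y^2 + x*z^2 + x
tr(b^-1 a^3 b a^2 b^-1) = tr(b^-1 a^3 b a^2) tr(b) - tr(b^-1 a^3 b a^2 b) = x^4*y^2*z - x^3*y^3 - x^3*y*z^2 - x^4*z - x^2*y^2*z + x^3*y + x*y^3 + x*y*z^2 + 3*x^2*z - x*y - z
and tr(a b^-3 a^3 b a) = tr(b^-1 a^3 b a^2 b^-1) tr(b) - tr(b^-1 a^3 b a^2) = x^4*y^3*z - x^3*y^4 - x^3*y^2*z^2 - 2*x^4*y*z - x^2*y^3*z + 2*x^3*y^2 + x^3*z^2 + x*y^4 + x*y^2*z^2 + 4*x^2*y*z - 2*x*y^2 - x*z^2 - y*z - x
next, tr(a^3 b a b a) = tr(a) tr(a b a b a^2) - tr(a b a b a) = x^3*z^2 - x^2*y*z - x^3 - 2*x*z^2 + y*z + 3*x
next, tr(b a b a b a) = tr(a b) tr(a b a b) - tr(a^-1 b^-1) = z^3 - 3*z
tr(b a b a b) = tr(b) tr(a b a b) - tr(a b a) = y*z^2 - x*z - y
tr(b a b a b a^2) = tr(a) tr(b a b a b a) - tr(b a b a b) = x*z^3 - y*z^2 - 2*x*z + y
next, tr(a^3 b a b a b) = tr(a) tr(b a b a b a^2) - tr(b a b a b a) = x^2*z^3 - x*y*z^2 - 2*x^2*z - z^3 + x*y + 3*z
and tr(b^-1 a^3 b a b a) = tr(a^3 b a b a) tr(b) - tr(a^3 b a b a b) = x^3*y*z^2 - x^2*y^2*z - x^2*z^3 - x^3*y - x*y*z^2 + 2*x^2*z + y^2*z + z^3 + 2*x*y - 3*z
and tr(b^-1 a^3 b a b a b^-1) = tr(b^-1 a^3 b a b a) tr(b) - tr(b^-1 a^3 b a b a b) = x^3*y^2*z^2 - x^2*y^3*z - x^2*y*z^3 - x^3*y^2 - x^3*z^2 - x*y^2*z^2 + 3*x^2*y*z + y^3*z + y*z^3 + x^3 + 2*x*y^2 + 2*x*z^2 - 4*y*z - 3*x
tr(a b^-3 a^3 b a b) = tr(b^-1 a^3 b a b a b^-1) tr(b) - tr(b^-1 a^3 b a b a) = x^3*y^3*z^2 - x^2*y^4*z - x^2*y^2*z^3 - x^3*y^3 - 2*x^3*y*z^2 - x*y^3*z^2 + 4*x^2*y^2*z + x^2*z^3 + y^4*z + y^2*z^3 + 2*x^3*y + 2*x*y^3 + 3*x*y*z^2 - 2*x^2*z - 5*y^2*z - z^3 - 5*x*y + 3*z
tr(a b^-3 a^3 b a b^-1) = tr(a b^-3 a^3 b a) tr(b) - tr(a b^-3 a^3 b a b) = x^4*y^4*z - x^3*y^5 - 2*x^3*y^3*z^2 - 2*x^4*y^2*z + x^2*y^2*z^3 + 3*x^3*y^3 + 3*x^3*y*z^2 + x*y^5 + 2*x*y^3*z^2 - x^2*z^3 - y^4*z - y^2*z^3 - 2*x^3*y - 4*x*y^3 - 4*x*y*z^2 + 2*x^2*z + 4*y^2*z + z^3 + 4*x*y - 3*z
tr(b^-3 a^3 b a b^-2 a) = tr(a b^-3 a^3 b a b^-1) tr(b) - tr(a b^-3 a^3 b a) = x^4*y^5*z - x^3*y^6 - 2*x^3*y^4*z^2 - 3*x^4*y^3*z + x^2*y^3*z^3 + 4*x^3*y^4 + 4*x^3*y^2*z^2 + x*y^6 + 2*x*y^4*z^2 + 2*x^4*y*z + x^2*y^3*z - x^2*y*z^3 - y^5*z - y^3*z^3 - 4*x^3*y^2 - x^3*z^2 - 5*x*y^4 - 5*x*y^2*z^2 - 2*x^2*y*z + 4*y^3*z + y*z^3 + 6*x*y^2 + x*z^2 - 2*y*z + x
tr(b^-2 a^3 b a b^-2 a^-1 b^-1) = tr(b^-3 a^3 b a b^-2) tr(a) - tr(b^-3 a^3 b a b^-2 a) = x^3*y^4*z^2 - x^4*y^3*z - x^2*y^5*z - x^2*y^3*z^3 + x^3*y^4 - x^3*y^2*z^2 - x*y^4*z^2 + x^4*y*z + 4*x^2*y^3*z + x^2*y*z^3 + y^5*z + y^3*z^3 - 2*x^3*y^2 - x*y^4 + 2*x*y^2*z^2 - 3*x^2*y*z - 4*y^3*z - y*z^3 + x^3 + 3*x*y^2 + 2*y*z - 3*x

x^3*y^4*z^2 - x^4*y^3*z - x^2*y^5*z - x^2*y^3*z^3 + x^3*y^4 - x^3*y^2*z^2 - x*y^4*z^2 + x^4*y*z + 4*x^2*y^3*z + x^2*y*z^3 + y^5*z + y^3*z^3 - 2*x^3*y^2 - x*y^4 + 2*x*y^2*z^2 - 3*x^2*y*z - 4*y^3*z - y*z^3 + x^3 + 3*x*y^2 + 2*y*z - 3*x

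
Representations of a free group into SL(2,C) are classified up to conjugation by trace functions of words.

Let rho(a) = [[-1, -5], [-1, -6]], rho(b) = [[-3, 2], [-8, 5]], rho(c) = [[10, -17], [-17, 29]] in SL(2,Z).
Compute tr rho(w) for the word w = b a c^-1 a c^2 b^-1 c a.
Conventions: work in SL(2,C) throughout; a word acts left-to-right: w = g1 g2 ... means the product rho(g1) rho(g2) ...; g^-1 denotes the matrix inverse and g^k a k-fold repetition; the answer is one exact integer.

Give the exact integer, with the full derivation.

-978891471

rho(b) = [[-3, 2], [-8, 5]]
... * rho(a) = [[-1, -5], [-1, -6]]  ->  [[1, 3], [3, 10]]
... * rho(c^-1) = [[29, 17], [17, 10]]  ->  [[80, 47], [257, 151]]
... * rho(a) = [[-1, -5], [-1, -6]]  ->  [[-127, -682], [-408, -2191]]
... * rho(c) = [[10, -17], [-17, 29]]  ->  [[10324, -17619], [33167, -56603]]
... * rho(c) = [[10, -17], [-17, 29]]  ->  [[402763, -686459], [1293921, -2205326]]
... * rho(b^-1) = [[5, -2], [8, -3]]  ->  [[-3477857, 1253851], [-11173003, 4028136]]
... * rho(c) = [[10, -17], [-17, 29]]  ->  [[-56094037, 95485248], [-180208342, 306756995]]
... * rho(a) = [[-1, -5], [-1, -6]]  ->  [[-39391211, -292441303], [-126548653, -939500260]]
tr = -39391211 + -939500260 = -978891471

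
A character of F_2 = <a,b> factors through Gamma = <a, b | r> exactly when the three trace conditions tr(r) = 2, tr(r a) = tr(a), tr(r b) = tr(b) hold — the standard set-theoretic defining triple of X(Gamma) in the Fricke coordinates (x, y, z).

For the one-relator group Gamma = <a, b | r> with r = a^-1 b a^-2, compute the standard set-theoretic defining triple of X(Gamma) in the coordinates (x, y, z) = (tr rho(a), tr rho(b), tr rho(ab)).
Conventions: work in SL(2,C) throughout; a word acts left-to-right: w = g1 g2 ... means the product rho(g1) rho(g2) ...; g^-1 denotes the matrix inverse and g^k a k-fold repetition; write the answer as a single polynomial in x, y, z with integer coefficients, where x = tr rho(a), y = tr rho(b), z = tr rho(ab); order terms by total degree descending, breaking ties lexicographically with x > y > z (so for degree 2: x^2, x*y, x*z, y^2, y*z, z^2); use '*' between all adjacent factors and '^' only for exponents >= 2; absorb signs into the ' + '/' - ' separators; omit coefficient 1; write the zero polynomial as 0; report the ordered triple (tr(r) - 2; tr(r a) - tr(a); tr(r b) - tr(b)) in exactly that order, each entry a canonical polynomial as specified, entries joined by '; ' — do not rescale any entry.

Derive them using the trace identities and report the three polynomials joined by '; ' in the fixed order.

apply: tr(a^-1 b) = tr(b) * tr(a) - tr(b a)  (eliminate a^-1) = x*y - z
tr(a^-1 b a^-1) = tr(a^-1 b) * tr(a) - tr(a^-1 b a)  (eliminate a^-1) = x^2*y - x*z - y
use: tr(a^-1 b a^-2) = tr(a^-1 b a^-1) * tr(a) - tr(a^-1 b)  (eliminate a^-1) = x^3*y - x^2*z - 2*x*y + z
tr(b^2) = tr(b) * tr(b) - tr(1) = y^2 - 2
tr(b^2 a) = tr(b) * tr(a b) - tr(a) = y*z - x
apply: tr(b a^-1 b) = tr(b^2) * tr(a) - tr(b^2 a) = x*y^2 - y*z - x
use: tr(b a b a) = tr(a b) * tr(a b) - tr(1) = z^2 - 2
tr(b a^-1 b a) = tr(b a b) * tr(a) - tr(b a b a) = x*y*z - x^2 - z^2 + 2
tr(b a^-1 b a^-1) = tr(b a^-1 b) * tr(a) - tr(b a^-1 b a) = x^2*y^2 - 2*x*y*z + z^2 - 2
tr(a^-1 b a^-2 b) = tr(b a^-1 b a^-1) * tr(a) - tr(b a^-1 b) = x^3*y^2 - 2*x^2*y*z - x*y^2 + x*z^2 + y*z - x
assemble the triple (tr(r) - 2; tr(r a) - x; tr(r b) - y)

x^3*y - x^2*z - 2*x*y + z - 2; x^2*y - x*z - x - y; x^3*y^2 - 2*x^2*y*z - x*y^2 + x*z^2 + y*z - x - y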